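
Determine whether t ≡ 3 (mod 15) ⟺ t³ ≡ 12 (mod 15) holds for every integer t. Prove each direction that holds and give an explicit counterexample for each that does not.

Both directions hold.

(⇒) Suppose t ≡ 3 (mod 15). Write t = 15j + 3. Then (15j + 3)³ = 3375j³ + 2025j² + 405j + 27 = 15(225j³ + 135j² + 27j + 1) + 12, so t³ ≡ 12 (mod 15).

(⇐) Conversely, suppose t³ ≡ 12 (mod 15). The only residue r in {0, …, 14} with r³ ≡ 12 (mod 15) is r = 3, so t ≡ 3 (mod 15).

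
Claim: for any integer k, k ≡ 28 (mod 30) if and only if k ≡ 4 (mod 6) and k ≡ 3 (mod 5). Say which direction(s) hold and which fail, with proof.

(⇒) Suppose k ≡ 28 (mod 30); write k = 30j + 28. Since 6 ∣ 30, reducing mod 6 gives k ≡ 28 ≡ 4 (mod 6); since 5 ∣ 30, reducing mod 5 gives k ≡ 28 ≡ 3 (mod 5).

(⇐) Conversely, if k ≡ 4 (mod 6) and k ≡ 3 (mod 5), then by the Chinese remainder theorem k ≡ 28 (mod 30). This is exactly k ≡ 28 (mod 30).

The biconditional holds.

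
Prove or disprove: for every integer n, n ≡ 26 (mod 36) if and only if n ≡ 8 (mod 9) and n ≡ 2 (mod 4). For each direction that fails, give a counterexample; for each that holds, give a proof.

Both implications hold.

(⇐) If n ≡ 8 (mod 9) and n ≡ 2 (mod 4), then by the Chinese remainder theorem n ≡ 26 (mod 36). This is exactly n ≡ 26 (mod 36).

(⇒) Suppose n ≡ 26 (mod 36); write n = 36j + 26. Since 9 ∣ 36, reducing mod 9 gives n ≡ 26 ≡ 8 (mod 9); since 4 ∣ 36, reducing mod 4 gives n ≡ 26 ≡ 2 (mod 4).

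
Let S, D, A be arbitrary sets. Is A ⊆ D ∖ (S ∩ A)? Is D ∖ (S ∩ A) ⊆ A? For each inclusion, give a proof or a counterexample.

(⟹) This inclusion fails. Take S = ∅, D = ∅, A = {1}; then 1 ∈ A but 1 ∉ D ∖ (S ∩ A).

(⟸) This inclusion fails. Take S = ∅, D = {1}, A = ∅; then 1 ∈ D ∖ (S ∩ A) but 1 ∉ A.

(⊆) fails and (⊇) fails.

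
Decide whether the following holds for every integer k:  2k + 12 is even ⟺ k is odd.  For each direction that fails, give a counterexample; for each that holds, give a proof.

Only the reverse direction holds.

(⟹) This fails: take k = 2. Then 2k + 12 = 16, which is even, yet k = 2 is even, not odd.

(⟸) Suppose k is odd. Since 2 is even, 2k is even for every k, so 2k + 12 has the same parity as 12, which is even. Hence 2k + 12 is even.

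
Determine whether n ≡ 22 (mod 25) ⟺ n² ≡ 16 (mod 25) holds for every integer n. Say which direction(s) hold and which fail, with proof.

[⇒] This fails: take n = 22. Then 22 ≡ 22 (mod 25), but 22² = 484 ≡ 9 (mod 25), not 16.

[⇐] This fails: take n = 4. Then 4² = 16 ≡ 16 (mod 25), yet 4 ≡ 4 (mod 25), not 22.

Both directions fail.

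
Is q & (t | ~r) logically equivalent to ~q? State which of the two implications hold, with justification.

Forward direction. This fails. Under q = T, t = F, r = F, the left side is true but the right side is false.

Converse. This fails. Under q = F, t = F, r = F, the left side is false but the right side is true.

Neither direction holds.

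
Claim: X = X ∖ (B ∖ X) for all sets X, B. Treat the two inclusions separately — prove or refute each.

(⟹) Let x ∈ X. Then either x ∈ X and x ∉ B; or x ∈ X ∩ B. In each case x ∈ X ∖ (B ∖ X), so X ⊆ X ∖ (B ∖ X).

(⟸) Let x ∈ X ∖ (B ∖ X). Then either x ∈ X and x ∉ B; or x ∈ X ∩ B. In each case x ∈ X, so X ∖ (B ∖ X) ⊆ X.

The two sets are equal.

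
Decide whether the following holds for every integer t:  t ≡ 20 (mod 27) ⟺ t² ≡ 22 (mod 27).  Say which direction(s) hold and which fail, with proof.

Not equivalent: only (⇒) holds.

(⇒) Suppose t ≡ 20 (mod 27). Write t = 27j + 20. Then (27j + 20)² = 729j² + 1080j + 400 = 27(27j² + 40j + 14) + 22, so t² ≡ 22 (mod 27).

(⇐) This fails: take t = 7. Then 7² = 49 ≡ 22 (mod 27), yet 7 ≡ 7 (mod 27), not 20.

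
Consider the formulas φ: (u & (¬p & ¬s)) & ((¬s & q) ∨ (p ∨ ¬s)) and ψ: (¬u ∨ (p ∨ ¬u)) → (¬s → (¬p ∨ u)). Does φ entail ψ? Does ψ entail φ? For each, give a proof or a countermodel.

The forward direction holds; the converse fails.

(⇐) This fails. Under q = F, p = F, s = F, u = F, the left side is false but the right side is true.

(⇒) Assume the antecedent. If q is true, the antecedent forces (q = T, p = F, s = F, u = T), and the consequent holds there. If q is false, the antecedent forces (q = F, p = F, s = F, u = T), and the consequent holds there. Either way the consequent holds.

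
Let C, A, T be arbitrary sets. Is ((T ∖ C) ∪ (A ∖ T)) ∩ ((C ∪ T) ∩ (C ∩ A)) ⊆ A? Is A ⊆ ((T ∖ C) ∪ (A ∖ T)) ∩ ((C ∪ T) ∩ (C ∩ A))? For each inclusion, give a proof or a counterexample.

(⊆) holds; (⊇) fails.

(⊆) Let x ∈ ((T ∖ C) ∪ (A ∖ T)) ∩ ((C ∪ T) ∩ (C ∩ A)). Then x ∈ C ∩ A and x ∉ T, from which x ∈ A.

(⊇) This inclusion fails. Take C = ∅, A = {1}, T = ∅; then 1 ∈ A but 1 ∉ ((T ∖ C) ∪ (A ∖ T)) ∩ ((C ∪ T) ∩ (C ∩ A)).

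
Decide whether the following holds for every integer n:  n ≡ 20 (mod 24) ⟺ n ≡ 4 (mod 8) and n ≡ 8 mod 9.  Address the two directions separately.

[⇒] This fails: n = 20 gives 20 ≡ 20 (mod 24) but 20 ≡ 2 (mod 9), so the conjunction on the right does not hold.

[⇐] Conversely, if n ≡ 4 (mod 8) and n ≡ 8 (mod 9), then by the Chinese remainder theorem n ≡ 44 (mod 72). Since 44 ≡ 20 (mod 24) and 24 ∣ 72, we get n ≡ 20 (mod 24).

The forward direction fails; the converse holds.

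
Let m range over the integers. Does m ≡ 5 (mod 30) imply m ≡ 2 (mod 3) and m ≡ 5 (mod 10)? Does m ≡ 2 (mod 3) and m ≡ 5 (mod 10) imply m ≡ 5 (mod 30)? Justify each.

(⇒) Suppose m ≡ 5 (mod 30); write m = 30j + 5. Since 3 ∣ 30, reducing mod 3 gives m ≡ 5 ≡ 2 (mod 3); since 10 ∣ 30, reducing mod 10 gives m ≡ 5 (mod 10).

(⇐) Conversely, if m ≡ 2 (mod 3) and m ≡ 5 (mod 10), then by the Chinese remainder theorem m ≡ 5 (mod 30). This is exactly m ≡ 5 (mod 30).

Both directions hold; the statement is true.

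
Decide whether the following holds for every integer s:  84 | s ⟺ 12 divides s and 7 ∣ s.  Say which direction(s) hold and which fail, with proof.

(⟹) If 84 ∣ s, write s = 84q. Since 84 = 7·12, s = 12·(7q), so 12 ∣ s; and since 84 = 12·7, s = 7·(12q), so 7 ∣ s.

(⟸) Suppose 12 ∣ s and 7 ∣ s. Any common multiple of 12 and 7 is a multiple of their lcm; here gcd(12, 7) = 1, so lcm(12, 7) = 12·7 = 84, so 84 ∣ s.

Both directions hold; the statement is true.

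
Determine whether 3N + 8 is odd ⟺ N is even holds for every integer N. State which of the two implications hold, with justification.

Neither direction holds.

(⇒) This fails: N = 1 gives 3N + 8 = 11, which is odd, but 1 is odd, not even.

(⇐) This also fails: N = 4 is even, but 3N + 8 = 20 is even, not odd.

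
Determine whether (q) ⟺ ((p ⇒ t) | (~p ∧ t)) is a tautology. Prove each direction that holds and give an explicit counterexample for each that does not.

Both directions fail.

(⇒) This fails. Under p = T, t = F, q = T, the left side is true but the right side is false.

(⇐) This fails. Under p = F, t = F, q = F, the left side is false but the right side is true.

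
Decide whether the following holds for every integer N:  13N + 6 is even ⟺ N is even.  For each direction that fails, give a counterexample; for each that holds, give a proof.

Both directions hold.

Converse. Suppose N is even; write N = 2j. Then 13N + 6 = 13·(2j) + 6 = 2·13j + 6, which is even.

Forward direction. Suppose 13N + 6 is even. Since 13 is odd, 13N and N have the same parity, so 13N + 6 ≡ N + 6 (mod 2). As 6 is even, 13N + 6 is even exactly when N is even. Thus N is even.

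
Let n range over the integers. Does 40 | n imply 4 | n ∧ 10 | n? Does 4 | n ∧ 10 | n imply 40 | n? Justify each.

(⇒) holds; (⇐) fails.

(⟹) If 40 ∣ n, write n = 40q. Since 40 = 10·4, n = 4·(10q), so 4 ∣ n; and since 40 = 4·10, n = 10·(4q), so 10 ∣ n.

(⟸) This fails: take n = 20. Both 4 ∣ 20 and 10 ∣ 20, yet 20 is not a multiple of 40 (since 20 = 0·40 + 20), so 40 ∤ 20.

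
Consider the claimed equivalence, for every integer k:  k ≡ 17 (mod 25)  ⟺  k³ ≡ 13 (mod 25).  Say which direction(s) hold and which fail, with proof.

Both directions hold; the statement is true.

(⟹) Suppose k ≡ 17 (mod 25). Write k = 25j + 17. Then (25j + 17)³ = 15625j³ + 31875j² + 21675j + 4913 = 25(625j³ + 1275j² + 867j + 196) + 13, so k³ ≡ 13 (mod 25).

(⟸) Conversely, suppose k³ ≡ 13 (mod 25). The only residue r in {0, …, 24} with r³ ≡ 13 (mod 25) is r = 17, so k ≡ 17 (mod 25).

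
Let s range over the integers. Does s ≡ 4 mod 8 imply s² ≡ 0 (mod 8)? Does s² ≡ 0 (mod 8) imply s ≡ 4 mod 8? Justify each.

(⟸) This fails: take s = 0. Then 0² = 0 ≡ 0 (mod 8), yet 0 ≡ 0 (mod 8), not 4.

(⟹) Suppose s ≡ 4 mod 8. Write s = 8j + 4. Then (8j + 4)² = 64j² + 64j + 16 = 8(8j² + 8j + 2) + 0, so s² ≡ 0 (mod 8).

Not equivalent: only (⇒) holds.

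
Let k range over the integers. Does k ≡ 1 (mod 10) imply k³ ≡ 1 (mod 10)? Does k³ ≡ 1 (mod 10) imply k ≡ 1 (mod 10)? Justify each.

Equivalent; both directions hold.

Forward direction. Suppose k ≡ 1 (mod 10). Write k = 10j + 1. Then (10j + 1)³ = 1000j³ + 300j² + 30j + 1 = 10(100j³ + 30j² + 3j) + 1, so k³ ≡ 1 (mod 10).

Converse. Suppose k³ ≡ 1 (mod 10). The only residue r in {0, …, 9} with r³ ≡ 1 (mod 10) is r = 1, so k ≡ 1 (mod 10).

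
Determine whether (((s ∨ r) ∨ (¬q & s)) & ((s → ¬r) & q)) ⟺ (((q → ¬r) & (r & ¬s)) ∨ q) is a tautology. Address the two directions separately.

The forward direction holds; the converse fails.

[⇒] Assume the antecedent. If s is true, the antecedent forces (s = T, r = F, q = T), and ((q → ¬r) & (r & ¬s)) ∨ q holds there. If s is false, the antecedent forces (s = F, r = T, q = T), and ((q → ¬r) & (r & ¬s)) ∨ q holds there. Either way ((q → ¬r) & (r & ¬s)) ∨ q holds.

[⇐] This fails. Under s = F, r = T, q = F, the left side is false but the right side is true.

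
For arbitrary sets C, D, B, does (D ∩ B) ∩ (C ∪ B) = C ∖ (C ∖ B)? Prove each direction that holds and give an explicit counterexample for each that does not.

(⊆) fails and (⊇) fails.

(⟹) This inclusion fails. Take C = ∅, D = {1}, B = {1}; then 1 ∈ (D ∩ B) ∩ (C ∪ B) but 1 ∉ C ∖ (C ∖ B).

(⟸) This inclusion fails. Take C = {1}, D = ∅, B = {1}; then 1 ∈ C ∖ (C ∖ B) but 1 ∉ (D ∩ B) ∩ (C ∪ B).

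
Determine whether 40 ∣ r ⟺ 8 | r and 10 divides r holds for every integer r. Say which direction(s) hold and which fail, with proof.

(→) If 40 ∣ r, write r = 40q. Since 40 = 5·8, r = 8·(5q), so 8 ∣ r; and since 40 = 4·10, r = 10·(4q), so 10 ∣ r.

(←) Suppose 8 ∣ r and 10 ∣ r. Any common multiple of 8 and 10 is a multiple of their lcm; here lcm(8, 10) = 8·10/gcd(8, 10) = 80/2 = 40, so 40 ∣ r.

Both directions hold; the statement is true.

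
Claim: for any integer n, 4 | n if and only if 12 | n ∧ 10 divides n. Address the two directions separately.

Converse. Suppose 12 ∣ n and 10 ∣ n. Any common multiple of 12 and 10 is a multiple of their lcm; here lcm(12, 10) = 12·10/gcd(12, 10) = 120/2 = 60, so 60 ∣ n. Since 4 ∣ 60, it follows that 4 ∣ n.

Forward direction. This fails: take n = 4. Certainly 4 ∣ 4, but 12 ∤ 4.

The forward direction fails; the converse holds.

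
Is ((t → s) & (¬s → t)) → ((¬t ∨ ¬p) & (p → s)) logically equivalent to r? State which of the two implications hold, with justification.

(⇒) This fails. Under p = F, r = F, t = F, s = F, the left side is true but the right side is false.

(⇐) This fails. Under p = T, r = T, t = T, s = T, the left side is false but the right side is true.

Both directions fail.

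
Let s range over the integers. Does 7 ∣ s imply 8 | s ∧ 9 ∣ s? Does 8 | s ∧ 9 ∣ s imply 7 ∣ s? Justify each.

Neither implication holds.

(⇒) This fails: take s = 7. Certainly 7 ∣ 7, but 8 ∤ 7.

(⇐) This fails: take s = 72. Both 8 ∣ 72 and 9 ∣ 72, yet 72 is not a multiple of 7 (since 72 = 10·7 + 2), so 7 ∤ 72.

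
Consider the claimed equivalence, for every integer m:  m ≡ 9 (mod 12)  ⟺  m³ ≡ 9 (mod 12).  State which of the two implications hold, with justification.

Equivalent; both directions hold.

Forward direction. Suppose m ≡ 9 (mod 12). Write m = 12j + 9. Then (12j + 9)³ = 1728j³ + 3888j² + 2916j + 729 = 12(144j³ + 324j² + 243j + 60) + 9, so m³ ≡ 9 (mod 12).

Converse. Suppose m³ ≡ 9 (mod 12). The only residue r in {0, …, 11} with r³ ≡ 9 (mod 12) is r = 9, so m ≡ 9 (mod 12).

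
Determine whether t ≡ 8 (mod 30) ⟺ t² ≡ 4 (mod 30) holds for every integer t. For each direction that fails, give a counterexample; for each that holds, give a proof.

[⇐] This fails: take t = 2. Then 2² = 4 ≡ 4 (mod 30), yet 2 ≡ 2 (mod 30), not 8.

[⇒] Suppose t ≡ 8 (mod 30). Write t = 30j + 8. Then (30j + 8)² = 900j² + 480j + 64 = 30(30j² + 16j + 2) + 4, so t² ≡ 4 (mod 30).

(⇒) holds; (⇐) fails.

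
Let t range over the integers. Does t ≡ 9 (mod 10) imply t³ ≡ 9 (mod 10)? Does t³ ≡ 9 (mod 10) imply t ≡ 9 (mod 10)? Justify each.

(→) Suppose t ≡ 9 (mod 10). Write t = 10j + 9. Then (10j + 9)³ = 1000j³ + 2700j² + 2430j + 729 = 10(100j³ + 270j² + 243j + 72) + 9, so t³ ≡ 9 (mod 10).

(←) For the converse, argue contrapositively. If t ≢ 9 (mod 10), then t is congruent to one of 0, 1, 2, 3, 4, 5, 6, 7, 8 modulo 10, and these give t³ ≡ 0, 1, 8, 7, 4, 5, 6, 3, 2 respectively — never 9.

Both directions hold.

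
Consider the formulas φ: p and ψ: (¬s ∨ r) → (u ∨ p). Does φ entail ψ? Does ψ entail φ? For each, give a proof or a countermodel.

Forward direction. Assume the antecedent. If p is true, (¬s ∨ r) → (u ∨ p) reduces to true regardless of the other variables. If p is false, the antecedent cannot hold. Either way (¬s ∨ r) → (u ∨ p) holds.

Converse. This fails. Under u = T, r = F, p = F, s = F, the left side is false but the right side is true.

(⇒) holds; (⇐) fails.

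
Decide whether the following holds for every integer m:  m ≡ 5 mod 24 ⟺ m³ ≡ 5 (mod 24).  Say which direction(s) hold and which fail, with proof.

Both directions hold.

(→) Suppose m ≡ 5 mod 24. Write m = 24j + 5. Then (24j + 5)³ = 13824j³ + 8640j² + 1800j + 125 = 24(576j³ + 360j² + 75j + 5) + 5, so m³ ≡ 5 (mod 24).

(←) Conversely, suppose m³ ≡ 5 (mod 24). The only residue r in {0, …, 23} with r³ ≡ 5 (mod 24) is r = 5, so m ≡ 5 (mod 24).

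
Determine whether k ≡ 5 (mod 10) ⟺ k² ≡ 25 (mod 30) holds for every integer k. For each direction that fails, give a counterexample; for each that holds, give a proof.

Forward direction. This fails: take k = 15. Then 15 ≡ 5 (mod 10), but 15² = 225 ≡ 15 (mod 30), not 25.

Converse. The residues r modulo 30 with r² ≡ 25 (mod 30) are exactly {5, 25}, and each is ≡ 5 (mod 10).

Not equivalent: only (⇐) holds.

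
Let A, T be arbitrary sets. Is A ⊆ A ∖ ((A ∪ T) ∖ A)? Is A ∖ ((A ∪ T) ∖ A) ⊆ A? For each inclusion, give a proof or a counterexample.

(⊆) Let x ∈ A. Then either x ∈ A and x ∉ T; or x ∈ A ∩ T. In each case x ∈ A ∖ ((A ∪ T) ∖ A), so A ⊆ A ∖ ((A ∪ T) ∖ A).

(⊇) Let x ∈ A ∖ ((A ∪ T) ∖ A). Then either x ∈ A and x ∉ T; or x ∈ A ∩ T. In each case x ∈ A, so A ∖ ((A ∪ T) ∖ A) ⊆ A.

Both inclusions hold; the sets are equal.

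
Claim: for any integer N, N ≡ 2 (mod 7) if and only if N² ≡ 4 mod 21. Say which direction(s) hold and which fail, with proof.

Both directions fail.

(→) This fails: take N = 9. Then 9 ≡ 2 (mod 7), but 9² = 81 ≡ 18 (mod 21), not 4.

(←) This fails: take N = 5. Then 5² = 25 ≡ 4 (mod 21), yet 5 ≡ 5 (mod 7), not 2.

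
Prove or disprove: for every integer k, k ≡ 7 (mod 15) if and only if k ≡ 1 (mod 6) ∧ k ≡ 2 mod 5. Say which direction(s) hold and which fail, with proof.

The forward direction fails; the converse holds.

(⇐) If k ≡ 1 (mod 6) and k ≡ 2 (mod 5), then by the Chinese remainder theorem k ≡ 7 (mod 30). Since 7 ≡ 7 (mod 15) and 15 ∣ 30, we get k ≡ 7 (mod 15).

(⇒) This fails: k = 22 gives 22 ≡ 7 (mod 15) but 22 ≡ 4 (mod 6), so the conjunction on the right does not hold.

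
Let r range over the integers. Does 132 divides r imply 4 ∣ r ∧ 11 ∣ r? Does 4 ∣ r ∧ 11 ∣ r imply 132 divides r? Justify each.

Converse. This fails: take r = 44. Both 4 ∣ 44 and 11 ∣ 44, yet 44 is not a multiple of 132 (since 44 = 0·132 + 44), so 132 ∤ 44.

Forward direction. If 132 ∣ r, write r = 132q. Since 132 = 33·4, r = 4·(33q), so 4 ∣ r; and since 132 = 12·11, r = 11·(12q), so 11 ∣ r.

(⇒) holds; (⇐) fails.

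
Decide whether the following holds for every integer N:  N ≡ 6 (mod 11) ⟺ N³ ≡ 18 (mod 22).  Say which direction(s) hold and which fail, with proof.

Only the reverse direction holds.

(⇒) This fails: take N = 17. Then 17 ≡ 6 (mod 11), but 17³ = 4913 ≡ 7 (mod 22), not 18.

(⇐) Conversely, the residues r modulo 22 with r³ ≡ 18 (mod 22) are exactly {6}, and each is ≡ 6 (mod 11).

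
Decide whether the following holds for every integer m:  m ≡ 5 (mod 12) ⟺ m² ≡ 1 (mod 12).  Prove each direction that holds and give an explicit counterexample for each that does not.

Only the forward implication holds.

(←) This fails: take m = 1. Then 1² = 1 ≡ 1 (mod 12), yet 1 ≡ 1 (mod 12), not 5.

(→) Suppose m ≡ 5 (mod 12). Write m = 12j + 5. Then (12j + 5)² = 144j² + 120j + 25 = 12(12j² + 10j + 2) + 1, so m² ≡ 1 (mod 12).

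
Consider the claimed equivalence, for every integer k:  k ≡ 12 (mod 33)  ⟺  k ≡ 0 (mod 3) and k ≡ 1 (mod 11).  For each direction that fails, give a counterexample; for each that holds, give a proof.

(⟹) Suppose k ≡ 12 (mod 33); write k = 33j + 12. Since 3 ∣ 33, reducing mod 3 gives k ≡ 12 ≡ 0 (mod 3); since 11 ∣ 33, reducing mod 11 gives k ≡ 12 ≡ 1 (mod 11).

(⟸) Conversely, if k ≡ 0 (mod 3) and k ≡ 1 (mod 11), then by the Chinese remainder theorem k ≡ 12 (mod 33). This is exactly k ≡ 12 (mod 33).

Both directions hold; the statement is true.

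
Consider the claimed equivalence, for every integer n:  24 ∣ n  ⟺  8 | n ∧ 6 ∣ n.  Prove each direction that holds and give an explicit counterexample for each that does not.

Both implications hold.

(⟸) Suppose 8 ∣ n and 6 ∣ n. Any common multiple of 8 and 6 is a multiple of their lcm; here lcm(8, 6) = 8·6/gcd(8, 6) = 48/2 = 24, so 24 ∣ n.

(⟹) If 24 ∣ n, write n = 24q. Since 24 = 3·8, n = 8·(3q), so 8 ∣ n; and since 24 = 4·6, n = 6·(4q), so 6 ∣ n.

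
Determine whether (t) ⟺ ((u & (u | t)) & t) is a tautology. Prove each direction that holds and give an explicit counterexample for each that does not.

Forward direction. This fails. Under t = T, u = F, the left side is true but the right side is false.

Converse. Assume the antecedent. If t is true, t reduces to true regardless of the other variables. If t is false, the antecedent cannot hold. Either way t holds.

(⇒) fails; (⇐) holds.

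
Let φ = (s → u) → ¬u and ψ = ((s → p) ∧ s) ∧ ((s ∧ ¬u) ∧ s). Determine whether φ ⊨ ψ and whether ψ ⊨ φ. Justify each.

Converse. Assume the antecedent. If p is true, the antecedent forces (p = T, u = F, s = T), and (s → u) → ¬u holds there. If p is false, the antecedent cannot hold. Either way (s → u) → ¬u holds.

Forward direction. This fails. Under p = F, u = F, s = F, the left side is true but the right side is false.

The forward direction fails; the converse holds.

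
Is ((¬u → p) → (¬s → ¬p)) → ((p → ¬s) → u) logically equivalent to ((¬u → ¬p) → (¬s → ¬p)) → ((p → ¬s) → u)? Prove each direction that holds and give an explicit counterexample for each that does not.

Only the reverse direction holds.

(→) This fails. Under u = F, p = T, s = F, the left side is true but the right side is false.

(←) Assume the antecedent. If u is true, the consequent reduces to true regardless of the other variables. If u is false, the antecedent forces (u = F, p = T, s = T), and the consequent holds there. Either way the consequent holds.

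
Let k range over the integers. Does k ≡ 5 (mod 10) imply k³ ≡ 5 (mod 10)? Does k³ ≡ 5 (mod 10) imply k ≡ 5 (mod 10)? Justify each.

Both directions hold; the statement is true.

(⇐) Suppose k³ ≡ 5 (mod 10). The only residue r in {0, …, 9} with r³ ≡ 5 (mod 10) is r = 5, so k ≡ 5 (mod 10).

(⇒) Suppose k ≡ 5 (mod 10). Write k = 10j + 5. Then (10j + 5)³ = 1000j³ + 1500j² + 750j + 125 = 10(100j³ + 150j² + 75j + 12) + 5, so k³ ≡ 5 (mod 10).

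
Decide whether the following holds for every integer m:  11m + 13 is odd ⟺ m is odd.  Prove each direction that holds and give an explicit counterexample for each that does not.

Neither implication holds.

Forward direction. This fails: m = 0 gives 11m + 13 = 13, which is odd, but 0 is even, not odd.

Converse. This also fails: m = 5 is odd, but 11m + 13 = 68 is even, not odd.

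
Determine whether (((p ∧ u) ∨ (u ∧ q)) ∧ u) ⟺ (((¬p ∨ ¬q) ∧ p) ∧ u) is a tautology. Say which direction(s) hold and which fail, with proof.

The forward direction fails; the converse holds.

(←) Assume the antecedent. If u is true, the antecedent forces (u = T, q = F, p = T), and ((p ∧ u) ∨ (u ∧ q)) ∧ u holds there. If u is false, the antecedent cannot hold. Either way ((p ∧ u) ∨ (u ∧ q)) ∧ u holds.

(→) This fails. Under u = T, q = T, p = F, the left side is true but the right side is false.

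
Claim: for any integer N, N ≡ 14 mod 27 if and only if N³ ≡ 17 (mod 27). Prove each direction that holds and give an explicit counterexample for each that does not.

Only the forward implication holds.

[⇒] Suppose N ≡ 14 mod 27. Write N = 27j + 14. Then (27j + 14)³ = 19683j³ + 30618j² + 15876j + 2744 = 27(729j³ + 1134j² + 588j + 101) + 17, so N³ ≡ 17 (mod 27).

[⇐] This fails: take N = 5. Then 5³ = 125 ≡ 17 (mod 27), yet 5 ≡ 5 (mod 27), not 14.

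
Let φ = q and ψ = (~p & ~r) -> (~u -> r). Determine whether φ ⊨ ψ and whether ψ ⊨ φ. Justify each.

[⇒] This fails. Under p = F, u = F, r = F, q = T, the left side is true but the right side is false.

[⇐] This fails. Under p = T, u = F, r = F, q = F, the left side is false but the right side is true.

Neither direction holds.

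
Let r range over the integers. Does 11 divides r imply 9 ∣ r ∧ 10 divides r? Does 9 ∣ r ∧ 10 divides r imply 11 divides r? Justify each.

Neither direction holds.

[⇒] This fails: take r = 11. Certainly 11 ∣ 11, but 9 ∤ 11.

[⇐] This fails: take r = 90. Both 9 ∣ 90 and 10 ∣ 90, yet 90 is not a multiple of 11 (since 90 = 8·11 + 2), so 11 ∤ 90.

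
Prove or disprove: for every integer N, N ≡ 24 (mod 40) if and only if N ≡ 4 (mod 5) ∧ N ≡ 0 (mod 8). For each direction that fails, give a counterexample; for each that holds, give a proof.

The biconditional holds.

(⟹) Suppose N ≡ 24 (mod 40); write N = 40j + 24. Since 5 ∣ 40, reducing mod 5 gives N ≡ 24 ≡ 4 (mod 5); since 8 ∣ 40, reducing mod 8 gives N ≡ 24 ≡ 0 (mod 8).

(⟸) Conversely, if N ≡ 4 (mod 5) and N ≡ 0 (mod 8), then by the Chinese remainder theorem N ≡ 24 (mod 40). This is exactly N ≡ 24 (mod 40).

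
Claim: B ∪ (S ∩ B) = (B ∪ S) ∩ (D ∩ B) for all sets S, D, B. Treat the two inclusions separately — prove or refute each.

The sets are not equal: only the reverse inclusion holds.

(⟹) This inclusion fails. Take S = ∅, D = ∅, B = {1}; then 1 ∈ B ∪ (S ∩ B) but 1 ∉ (B ∪ S) ∩ (D ∩ B).

(⟸) Let x ∈ (B ∪ S) ∩ (D ∩ B). Then either x ∈ D ∩ B and x ∉ S; or x ∈ S ∩ D ∩ B. In each case x ∈ B ∪ (S ∩ B), so (B ∪ S) ∩ (D ∩ B) ⊆ B ∪ (S ∩ B).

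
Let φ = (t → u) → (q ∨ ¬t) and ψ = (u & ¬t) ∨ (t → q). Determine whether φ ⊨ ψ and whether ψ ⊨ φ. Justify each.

Forward direction. This fails. Under t = T, q = F, u = F, the left side is true but the right side is false.

Converse. Assume the antecedent. If t is true, the antecedent forces (t = T, q = T, u = F) or (t = T, q = T, u = T), and (t → u) → (q ∨ ¬t) holds there. If t is false, (t → u) → (q ∨ ¬t) reduces to true regardless of the other variables. Either way (t → u) → (q ∨ ¬t) holds.

The forward direction fails; the converse holds.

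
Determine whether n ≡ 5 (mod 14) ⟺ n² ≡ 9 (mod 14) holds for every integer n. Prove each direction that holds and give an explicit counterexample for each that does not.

Neither implication holds.

Forward direction. This fails: take n = 5. Then 5 ≡ 5 (mod 14), but 5² = 25 ≡ 11 (mod 14), not 9.

Converse. This fails: take n = 3. Then 3² = 9 ≡ 9 (mod 14), yet 3 ≡ 3 (mod 14), not 5.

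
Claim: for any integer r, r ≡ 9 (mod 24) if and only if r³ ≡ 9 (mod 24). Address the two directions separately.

Both directions hold; the statement is true.

(→) Suppose r ≡ 9 (mod 24). Write r = 24j + 9. Then (24j + 9)³ = 13824j³ + 15552j² + 5832j + 729 = 24(576j³ + 648j² + 243j + 30) + 9, so r³ ≡ 9 (mod 24).

(←) Conversely, suppose r³ ≡ 9 (mod 24). The only residue r in {0, …, 23} with r³ ≡ 9 (mod 24) is r = 9, so r ≡ 9 (mod 24).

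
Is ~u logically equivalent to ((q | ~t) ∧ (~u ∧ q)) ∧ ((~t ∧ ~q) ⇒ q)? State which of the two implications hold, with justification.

(⇒) fails; (⇐) holds.

[⇐] Assume the antecedent. If u is true, the antecedent cannot hold. If u is false, ~u reduces to true regardless of the other variables. Either way ~u holds.

[⇒] This fails. Under u = F, t = F, q = F, the left side is true but the right side is false.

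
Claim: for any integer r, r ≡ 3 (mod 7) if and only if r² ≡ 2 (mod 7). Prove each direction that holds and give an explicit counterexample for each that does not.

(→) Suppose r ≡ 3 (mod 7). Write r = 7j + 3. Then (7j + 3)² = 49j² + 42j + 9 = 7(7j² + 6j + 1) + 2, so r² ≡ 2 (mod 7).

(←) This fails: take r = 4. Then 4² = 16 ≡ 2 (mod 7), yet 4 ≡ 4 (mod 7), not 3.

Not equivalent: only (⇒) holds.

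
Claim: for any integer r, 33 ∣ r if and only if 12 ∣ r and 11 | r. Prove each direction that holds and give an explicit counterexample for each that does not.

Not equivalent: only (⇐) holds.

Forward direction. This fails: take r = 33. Certainly 33 ∣ 33, but 12 ∤ 33.

Converse. Suppose 12 ∣ r and 11 ∣ r. Any common multiple of 12 and 11 is a multiple of their lcm; here gcd(12, 11) = 1, so lcm(12, 11) = 12·11 = 132, so 132 ∣ r. Since 33 ∣ 132, it follows that 33 ∣ r.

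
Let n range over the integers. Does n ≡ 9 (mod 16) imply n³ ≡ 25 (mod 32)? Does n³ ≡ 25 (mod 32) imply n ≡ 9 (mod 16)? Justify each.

[⇒] This fails: take n = 25. Then 25 ≡ 9 (mod 16), but 25³ = 15625 ≡ 9 (mod 32), not 25.

[⇐] Conversely, the residues r modulo 32 with r³ ≡ 25 (mod 32) are exactly {9}, and each is ≡ 9 (mod 16).

(⇒) fails; (⇐) holds.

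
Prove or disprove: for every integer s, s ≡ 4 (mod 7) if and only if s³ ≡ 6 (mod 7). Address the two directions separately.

Neither implication holds.

(→) This fails: take s = 4. Then 4 ≡ 4 (mod 7), but 4³ = 64 ≡ 1 (mod 7), not 6.

(←) This fails: take s = 3. Then 3³ = 27 ≡ 6 (mod 7), yet 3 ≡ 3 (mod 7), not 4.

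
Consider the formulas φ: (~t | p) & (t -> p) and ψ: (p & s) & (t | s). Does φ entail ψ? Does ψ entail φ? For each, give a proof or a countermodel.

The forward direction fails; the converse holds.

[⇐] Assume the antecedent. If p is true, (~t | p) & (t -> p) reduces to true regardless of the other variables. If p is false, the antecedent cannot hold. Either way (~t | p) & (t -> p) holds.

[⇒] This fails. Under p = F, t = F, s = F, the left side is true but the right side is false.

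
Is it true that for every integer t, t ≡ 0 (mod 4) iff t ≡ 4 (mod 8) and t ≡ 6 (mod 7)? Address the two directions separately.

Only the reverse direction holds.

(⟹) This fails: t = 0 gives 0 ≡ 0 (mod 4) but 0 ≡ 0 (mod 8), so the conjunction on the right does not hold.

(⟸) Conversely, if t ≡ 4 (mod 8) and t ≡ 6 (mod 7), then by the Chinese remainder theorem t ≡ 20 (mod 56). Since 20 ≡ 0 (mod 4) and 4 ∣ 56, we get t ≡ 0 (mod 4).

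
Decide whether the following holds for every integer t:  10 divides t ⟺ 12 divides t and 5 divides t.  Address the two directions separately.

Only the reverse direction holds.

(⇒) This fails: take t = 10. Certainly 10 ∣ 10, but 12 ∤ 10.

(⇐) Suppose 12 ∣ t and 5 ∣ t. Any common multiple of 12 and 5 is a multiple of their lcm; here gcd(12, 5) = 1, so lcm(12, 5) = 12·5 = 60, so 60 ∣ t. Since 10 ∣ 60, it follows that 10 ∣ t.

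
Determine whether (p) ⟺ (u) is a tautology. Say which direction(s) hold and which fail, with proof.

[⇒] This fails. Under u = F, p = T, the left side is true but the right side is false.

[⇐] This fails. Under u = T, p = F, the left side is false but the right side is true.

Neither implication holds.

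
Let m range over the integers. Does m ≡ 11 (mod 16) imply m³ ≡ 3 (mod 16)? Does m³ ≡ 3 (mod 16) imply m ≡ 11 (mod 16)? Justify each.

[⇒] Suppose m ≡ 11 (mod 16). Write m = 16j + 11. Then (16j + 11)³ = 4096j³ + 8448j² + 5808j + 1331 = 16(256j³ + 528j² + 363j + 83) + 3, so m³ ≡ 3 (mod 16).

[⇐] Conversely, suppose m³ ≡ 3 (mod 16). The only residue r in {0, …, 15} with r³ ≡ 3 (mod 16) is r = 11, so m ≡ 11 (mod 16).

Both implications hold.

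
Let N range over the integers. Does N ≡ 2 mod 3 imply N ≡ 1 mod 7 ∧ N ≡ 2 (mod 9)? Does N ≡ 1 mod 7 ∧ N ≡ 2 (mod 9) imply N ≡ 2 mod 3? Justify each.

(⇒) This fails: N = 2 gives 2 ≡ 2 (mod 3) but 2 ≡ 2 (mod 7), so the conjunction on the right does not hold.

(⇐) Conversely, if N ≡ 1 (mod 7) and N ≡ 2 (mod 9), then by the Chinese remainder theorem N ≡ 29 (mod 63). Since 29 ≡ 2 (mod 3) and 3 ∣ 63, we get N ≡ 2 (mod 3).

Only the reverse direction holds.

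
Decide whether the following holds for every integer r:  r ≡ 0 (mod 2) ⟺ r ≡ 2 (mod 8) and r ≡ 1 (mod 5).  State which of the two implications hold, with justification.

Only the reverse direction holds.

(→) This fails: r = 0 gives 0 ≡ 0 (mod 2) but 0 ≡ 0 (mod 8), so the conjunction on the right does not hold.

(←) Conversely, if r ≡ 2 (mod 8) and r ≡ 1 (mod 5), then by the Chinese remainder theorem r ≡ 26 (mod 40). Since 26 ≡ 0 (mod 2) and 2 ∣ 40, we get r ≡ 0 (mod 2).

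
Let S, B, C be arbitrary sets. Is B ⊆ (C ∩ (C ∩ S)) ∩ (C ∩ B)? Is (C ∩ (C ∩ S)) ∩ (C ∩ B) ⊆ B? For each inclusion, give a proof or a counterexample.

Only the reverse inclusion holds.

Forward inclusion. This inclusion fails. Take S = ∅, B = {1}, C = ∅; then 1 ∈ B but 1 ∉ (C ∩ (C ∩ S)) ∩ (C ∩ B).

Reverse inclusion. Let x ∈ (C ∩ (C ∩ S)) ∩ (C ∩ B). Then x ∈ S ∩ B ∩ C, from which x ∈ B.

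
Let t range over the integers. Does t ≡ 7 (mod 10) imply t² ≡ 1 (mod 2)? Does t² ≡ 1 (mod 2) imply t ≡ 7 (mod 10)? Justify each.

Not equivalent: only (⇒) holds.

[⇒] Suppose t ≡ 7 (mod 10). Then t² ≡ 7² = 49 (mod 10), and since 2 ∣ 10, also t² ≡ 1 (mod 2).

[⇐] This fails: take t = 1. Then 1² = 1 ≡ 1 (mod 2), yet 1 ≡ 1 (mod 10), not 7.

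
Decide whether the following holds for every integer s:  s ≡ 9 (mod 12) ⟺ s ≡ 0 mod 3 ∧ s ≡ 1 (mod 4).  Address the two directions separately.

(⟸) If s ≡ 0 (mod 3) and s ≡ 1 (mod 4), then by the Chinese remainder theorem s ≡ 9 (mod 12). This is exactly s ≡ 9 (mod 12).

(⟹) Suppose s ≡ 9 (mod 12); write s = 12j + 9. Since 3 ∣ 12, reducing mod 3 gives s ≡ 9 ≡ 0 (mod 3); since 4 ∣ 12, reducing mod 4 gives s ≡ 9 ≡ 1 (mod 4).

Both directions hold.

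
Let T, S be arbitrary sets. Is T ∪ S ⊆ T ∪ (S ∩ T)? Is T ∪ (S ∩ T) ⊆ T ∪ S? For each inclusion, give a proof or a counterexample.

(⟸) Let x ∈ T ∪ (S ∩ T). Then either x ∈ T and x ∉ S; or x ∈ T ∩ S. In each case x ∈ T ∪ S, so T ∪ (S ∩ T) ⊆ T ∪ S.

(⟹) This inclusion fails. Take T = ∅, S = {1}; then 1 ∈ T ∪ S but 1 ∉ T ∪ (S ∩ T).

The sets are not equal: only the reverse inclusion holds.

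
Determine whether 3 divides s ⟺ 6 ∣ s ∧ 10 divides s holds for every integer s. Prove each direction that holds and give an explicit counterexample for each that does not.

Forward direction. This fails: take s = 3. Certainly 3 ∣ 3, but 6 ∤ 3.

Converse. Suppose 6 ∣ s and 10 ∣ s. Any common multiple of 6 and 10 is a multiple of their lcm; here lcm(6, 10) = 6·10/gcd(6, 10) = 60/2 = 30, so 30 ∣ s. Since 3 ∣ 30, it follows that 3 ∣ s.

The forward direction fails; the converse holds.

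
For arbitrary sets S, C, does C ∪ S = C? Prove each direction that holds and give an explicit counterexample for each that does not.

Forward inclusion. This inclusion fails. Take S = {1}, C = ∅; then 1 ∈ C ∪ S but 1 ∉ C.

Reverse inclusion. Let x ∈ C. Then either x ∈ C and x ∉ S; or x ∈ S ∩ C. In each case x ∈ C ∪ S, so C ⊆ C ∪ S.

Only the reverse inclusion holds.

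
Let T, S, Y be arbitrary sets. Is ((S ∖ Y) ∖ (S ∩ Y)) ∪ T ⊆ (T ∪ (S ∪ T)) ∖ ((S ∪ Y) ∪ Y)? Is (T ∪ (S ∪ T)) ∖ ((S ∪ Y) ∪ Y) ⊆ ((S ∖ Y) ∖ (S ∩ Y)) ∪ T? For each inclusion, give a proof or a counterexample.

(⊆) This inclusion fails. Take T = ∅, S = {1}, Y = ∅; then 1 ∈ ((S ∖ Y) ∖ (S ∩ Y)) ∪ T but 1 ∉ (T ∪ (S ∪ T)) ∖ ((S ∪ Y) ∪ Y).

(⊇) Let x ∈ (T ∪ (S ∪ T)) ∖ ((S ∪ Y) ∪ Y). Then x ∈ T and x ∉ S, Y, from which x ∈ ((S ∖ Y) ∖ (S ∩ Y)) ∪ T.

(⊆) fails; (⊇) holds.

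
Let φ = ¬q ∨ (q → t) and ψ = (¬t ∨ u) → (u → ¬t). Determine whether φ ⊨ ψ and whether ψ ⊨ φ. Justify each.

Neither implication holds.

[⇒] This fails. Under u = T, t = T, q = F, the left side is true but the right side is false.

[⇐] This fails. Under u = F, t = F, q = T, the left side is false but the right side is true.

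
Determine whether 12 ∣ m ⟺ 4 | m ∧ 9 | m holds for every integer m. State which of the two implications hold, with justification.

Only the reverse direction holds.

(→) This fails: take m = 12. Certainly 12 ∣ 12, but 9 ∤ 12.

(←) Suppose 4 ∣ m and 9 ∣ m. Any common multiple of 4 and 9 is a multiple of their lcm; here gcd(4, 9) = 1, so lcm(4, 9) = 4·9 = 36, so 36 ∣ m. Since 12 ∣ 36, it follows that 12 ∣ m.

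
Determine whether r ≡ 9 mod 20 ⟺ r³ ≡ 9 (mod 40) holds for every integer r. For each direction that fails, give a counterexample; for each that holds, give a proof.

(⇒) This fails: take r = 29. Then 29 ≡ 9 (mod 20), but 29³ = 24389 ≡ 29 (mod 40), not 9.

(⇐) Conversely, the residues r modulo 40 with r³ ≡ 9 (mod 40) are exactly {9}, and each is ≡ 9 (mod 20).

Only the reverse direction holds.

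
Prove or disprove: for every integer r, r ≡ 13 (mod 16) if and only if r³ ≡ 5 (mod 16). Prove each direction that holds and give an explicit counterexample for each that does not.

The biconditional holds.

(⟸) Suppose r³ ≡ 5 (mod 16). The only residue r in {0, …, 15} with r³ ≡ 5 (mod 16) is r = 13, so r ≡ 13 (mod 16).

(⟹) Suppose r ≡ 13 (mod 16). Write r = 16j + 13. Then (16j + 13)³ = 4096j³ + 9984j² + 8112j + 2197 = 16(256j³ + 624j² + 507j + 137) + 5, so r³ ≡ 5 (mod 16).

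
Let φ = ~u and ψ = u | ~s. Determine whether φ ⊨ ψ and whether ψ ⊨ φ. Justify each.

Neither implication holds.

(⟹) This fails. Under s = T, u = F, the left side is true but the right side is false.

(⟸) This fails. Under s = F, u = T, the left side is false but the right side is true.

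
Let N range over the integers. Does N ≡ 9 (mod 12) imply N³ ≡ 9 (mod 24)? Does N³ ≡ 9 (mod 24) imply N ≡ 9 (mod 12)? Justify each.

(→) This fails: take N = 21. Then 21 ≡ 9 (mod 12), but 21³ = 9261 ≡ 21 (mod 24), not 9.

(←) Conversely, the residues r modulo 24 with r³ ≡ 9 (mod 24) are exactly {9}, and each is ≡ 9 (mod 12).

(⇒) fails; (⇐) holds.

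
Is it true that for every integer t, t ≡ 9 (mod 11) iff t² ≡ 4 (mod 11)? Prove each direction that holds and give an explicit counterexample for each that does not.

Only the forward implication holds.

(→) Suppose t ≡ 9 (mod 11). Write t = 11j + 9. Then (11j + 9)² = 121j² + 198j + 81 = 11(11j² + 18j + 7) + 4, so t² ≡ 4 (mod 11).

(←) This fails: take t = 2. Then 2² = 4 ≡ 4 (mod 11), yet 2 ≡ 2 (mod 11), not 9.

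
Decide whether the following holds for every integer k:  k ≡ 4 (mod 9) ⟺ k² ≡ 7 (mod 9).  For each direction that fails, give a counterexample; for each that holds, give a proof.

Not equivalent: only (⇒) holds.

Forward direction. Suppose k ≡ 4 (mod 9). Write k = 9j + 4. Then (9j + 4)² = 81j² + 72j + 16 = 9(9j² + 8j + 1) + 7, so k² ≡ 7 (mod 9).

Converse. This fails: take k = 5. Then 5² = 25 ≡ 7 (mod 9), yet 5 ≡ 5 (mod 9), not 4.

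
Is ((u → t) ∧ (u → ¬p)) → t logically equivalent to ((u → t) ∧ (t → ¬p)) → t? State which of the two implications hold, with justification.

Equivalent; both directions hold.

[⇒] Assume the antecedent. If t is true, ((u → t) ∧ (t → ¬p)) → t reduces to true regardless of the other variables. If t is false, the antecedent forces (t = F, p = F, u = T) or (t = F, p = T, u = T), and ((u → t) ∧ (t → ¬p)) → t holds there. Either way ((u → t) ∧ (t → ¬p)) → t holds.

[⇐] Assume the antecedent. If t is true, ((u → t) ∧ (u → ¬p)) → t reduces to true regardless of the other variables. If t is false, the antecedent forces (t = F, p = F, u = T) or (t = F, p = T, u = T), and ((u → t) ∧ (u → ¬p)) → t holds there. Either way ((u → t) ∧ (u → ¬p)) → t holds.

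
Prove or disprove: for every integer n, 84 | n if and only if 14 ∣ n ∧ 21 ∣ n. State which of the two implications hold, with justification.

Forward direction. If 84 ∣ n, write n = 84q. Since 84 = 6·14, n = 14·(6q), so 14 ∣ n; and since 84 = 4·21, n = 21·(4q), so 21 ∣ n.

Converse. This fails: take n = 42. Both 14 ∣ 42 and 21 ∣ 42, yet 42 is not a multiple of 84 (since 42 = 0·84 + 42), so 84 ∤ 42.

Only the forward direction holds.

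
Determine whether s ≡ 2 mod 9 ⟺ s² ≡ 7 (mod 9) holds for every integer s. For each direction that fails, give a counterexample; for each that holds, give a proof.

[⇒] This fails: take s = 2. Then 2 ≡ 2 (mod 9), but 2² = 4 ≡ 4 (mod 9), not 7.

[⇐] This fails: take s = 4. Then 4² = 16 ≡ 7 (mod 9), yet 4 ≡ 4 (mod 9), not 2.

(⇒) fails and (⇐) fails.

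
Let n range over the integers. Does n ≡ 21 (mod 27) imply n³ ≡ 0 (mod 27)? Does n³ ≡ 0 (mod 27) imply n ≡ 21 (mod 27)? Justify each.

Only the forward implication holds.

[⇒] Suppose n ≡ 21 (mod 27). Write n = 27j + 21. Then (27j + 21)³ = 19683j³ + 45927j² + 35721j + 9261 = 27(729j³ + 1701j² + 1323j + 343) + 0, so n³ ≡ 0 (mod 27).

[⇐] This fails: take n = 0. Then 0³ = 0 ≡ 0 (mod 27), yet 0 ≡ 0 (mod 27), not 21.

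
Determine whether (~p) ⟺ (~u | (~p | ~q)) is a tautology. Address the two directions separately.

(⇐) This fails. Under u = F, q = F, p = T, the left side is false but the right side is true.

(⇒) Assume the antecedent. If u is true, the antecedent forces (u = T, q = F, p = F) or (u = T, q = T, p = F), and ~u | (~p | ~q) holds there. If u is false, ~u | (~p | ~q) reduces to true regardless of the other variables. Either way ~u | (~p | ~q) holds.

(⇒) holds; (⇐) fails.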